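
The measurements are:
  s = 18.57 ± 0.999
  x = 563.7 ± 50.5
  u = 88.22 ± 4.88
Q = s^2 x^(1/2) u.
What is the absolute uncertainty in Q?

Relative error in a monomial: (δQ/Q)² = Σ (nᵢ · δxᵢ/xᵢ)².
  (2·δs/s)² = (2×0.0538)² = 0.0116;  (½·δx/x)² = (0.5×0.0896)² = 0.00201;  (1·δu/u)² = (1×0.0553)² = 0.00306
δQ/Q = √(0.0166) = 0.129
Q = 722300, so δQ = 0.129 × 722300 = 93200.

93200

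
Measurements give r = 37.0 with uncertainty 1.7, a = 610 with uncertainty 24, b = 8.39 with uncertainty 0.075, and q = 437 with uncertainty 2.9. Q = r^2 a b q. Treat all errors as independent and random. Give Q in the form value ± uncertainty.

Relative error in a monomial: (δQ/Q)² = Σ (nᵢ · δxᵢ/xᵢ)².
  (2·δr/r)² = (2×0.0459)² = 0.00844;  (1·δa/a)² = (1×0.0393)² = 0.00155;  (1·δb/b)² = (1×0.00894)² = 7.99e-05;  (1·δq/q)² = (1×0.00664)² = 4.4e-05
δQ/Q = √(0.0101) = 0.101
Q = 3.06e+09, so δQ = 0.101 × 3.06e+09 = 3.08e+08.

(3.06 ± 0.308) × 10^9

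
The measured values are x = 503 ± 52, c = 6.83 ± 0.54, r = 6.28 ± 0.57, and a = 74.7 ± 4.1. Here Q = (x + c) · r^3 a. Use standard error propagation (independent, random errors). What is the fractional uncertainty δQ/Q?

0.296

Let u = x + c = 510. δu = √(δx² + δc²) = √(2700 + 0.292) = 52.0, so δu/u = 0.102.
Q is then a monomial in u, r, a:
δQ/Q = √((δu/u)² + (3·δr/r)² + (1·δa/a)²) = √(0.0104 + 0.0741 + 0.00301) = 0.296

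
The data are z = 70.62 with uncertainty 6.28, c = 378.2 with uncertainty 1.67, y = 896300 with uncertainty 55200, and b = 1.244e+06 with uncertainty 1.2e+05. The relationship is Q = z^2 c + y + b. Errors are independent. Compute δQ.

Let p = z^2·c = 1.886e+06. δp/p = √((2·δz/z)² + (1·δc/c)²) = √(0.0316 + 1.95e-05) = 0.178, so δp = 3.36e+05.
Q = p + y + b: δQ = √(δp² + δy² + δb²) = √(1.13e+11 + 3.05e+09 + 1.44e+10) = 3.61e+05

3.61e+05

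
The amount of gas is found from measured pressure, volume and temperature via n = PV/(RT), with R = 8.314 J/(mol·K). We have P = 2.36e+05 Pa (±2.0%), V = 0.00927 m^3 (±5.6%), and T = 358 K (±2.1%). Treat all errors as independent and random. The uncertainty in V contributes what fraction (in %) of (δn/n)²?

(δn/n)² = (1·δP/P)² + (1·δV/V)² + (-1·δT/T)²
  P term: (1×0.0200)² = 0.000400
  V term: (1×0.0560)² = 0.00314
  T term: (-1×0.0210)² = 0.000441
Total = 0.00398. Share from V = 0.00314/0.00398 = 0.789.

78.9%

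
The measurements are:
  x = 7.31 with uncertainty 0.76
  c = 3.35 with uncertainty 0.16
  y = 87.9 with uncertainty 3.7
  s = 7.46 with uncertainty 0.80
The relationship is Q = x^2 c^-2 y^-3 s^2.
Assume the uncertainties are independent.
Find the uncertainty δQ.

0.000132

Each factor contributes (exponent × relative error)² to (δQ/Q)²:
  (2·δx/x)² = (2×0.104)² = 0.0432;  (-2·δc/c)² = (-2×0.0478)² = 0.00912;  (-3·δy/y)² = (-3×0.0421)² = 0.0159;  (2·δs/s)² = (2×0.107)² = 0.0460
δQ/Q = √(0.114) = 0.338
Q = 0.000390, so δQ = 0.338 × 0.000390 = 0.000132.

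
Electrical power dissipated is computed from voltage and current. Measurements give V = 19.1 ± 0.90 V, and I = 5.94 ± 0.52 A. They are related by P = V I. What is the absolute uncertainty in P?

11.3 W

For a monomial P ∝ V, I, fractional errors add in quadrature:
  (1·δV/V)² = (1×0.0471)² = 0.00222;  (1·δI/I)² = (1×0.0875)² = 0.00766
δP/P = √(0.00988) = 0.0994
P = 113 W, so δP = 0.0994 × 113 = 11.3 W.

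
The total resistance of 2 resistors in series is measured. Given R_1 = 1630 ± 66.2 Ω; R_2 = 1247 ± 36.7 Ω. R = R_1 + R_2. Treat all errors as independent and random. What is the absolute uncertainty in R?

75.7 Ω

For a sum/difference, combine absolute errors in quadrature:
  (δR_1)² = 4380;  (δR_2)² = 1350
δR = √(5730) = 75.7 Ω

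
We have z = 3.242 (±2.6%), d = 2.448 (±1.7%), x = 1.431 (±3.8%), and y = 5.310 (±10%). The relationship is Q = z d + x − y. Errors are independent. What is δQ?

0.588

Let p = z·d = 7.936. δp/p = √((1·δz/z)² + (1·δd/d)²) = √(0.000676 + 0.000289) = 0.0311, so δp = 0.247.
Q = p + x − y: δQ = √(δp² + δx² + δy²) = √(0.0608 + 0.00296 + 0.282) = 0.588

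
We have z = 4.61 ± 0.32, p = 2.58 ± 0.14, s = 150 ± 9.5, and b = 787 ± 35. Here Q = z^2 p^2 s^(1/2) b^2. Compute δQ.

Relative error in a monomial: (δQ/Q)² = Σ (nᵢ · δxᵢ/xᵢ)².
  (2·δz/z)² = (2×0.0694)² = 0.0193;  (2·δp/p)² = (2×0.0543)² = 0.0118;  (½·δs/s)² = (0.5×0.0633)² = 0.00100;  (2·δb/b)² = (2×0.0445)² = 0.00791
δQ/Q = √(0.0400) = 0.200
Q = 1.07e+09, so δQ = 0.200 × 1.07e+09 = 2.15e+08.

2.15e+08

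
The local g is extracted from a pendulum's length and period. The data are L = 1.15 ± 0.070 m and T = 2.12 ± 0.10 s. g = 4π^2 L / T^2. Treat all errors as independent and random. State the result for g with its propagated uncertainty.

Products/powers → add relative errors in quadrature, weighted by exponent:
  (1·δL/L)² = (1×0.0609)² = 0.00371;  (-2·δT/T)² = (-2×0.0472)² = 0.00890
δg/g = √(0.0126) = 0.112
g = 10.1 m/s^2, so δg = 0.112 × 10.1 = 1.13 m/s^2.

10.1 ± 1.13 m/s^2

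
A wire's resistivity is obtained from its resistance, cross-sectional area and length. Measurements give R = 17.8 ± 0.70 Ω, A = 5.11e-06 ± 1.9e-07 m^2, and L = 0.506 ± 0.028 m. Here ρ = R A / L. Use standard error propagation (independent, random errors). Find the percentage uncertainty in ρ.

Since ρ is a product/quotient, work with relative uncertainties:
  (1·δR/R)² = (1×0.0393)² = 0.00155;  (1·δA/A)² = (1×0.0372)² = 0.00138;  (-1·δL/L)² = (-1×0.0553)² = 0.00306
δρ/ρ = √(0.00599) = 0.0774

7.74%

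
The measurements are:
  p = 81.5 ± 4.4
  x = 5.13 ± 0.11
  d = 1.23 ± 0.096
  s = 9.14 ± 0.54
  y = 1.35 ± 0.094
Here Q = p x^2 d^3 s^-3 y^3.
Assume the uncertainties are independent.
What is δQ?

For a monomial Q ∝ p, x^2, d^3, s^-3, y^3, fractional errors add in quadrature:
  (1·δp/p)² = (1×0.0540)² = 0.00291;  (2·δx/x)² = (2×0.0214)² = 0.00184;  (3·δd/d)² = (3×0.0780)² = 0.0548;  (-3·δs/s)² = (-3×0.0591)² = 0.0314;  (3·δy/y)² = (3×0.0696)² = 0.0436
δQ/Q = √(0.135) = 0.367
Q = 12.9, so δQ = 0.367 × 12.9 = 4.72.

4.72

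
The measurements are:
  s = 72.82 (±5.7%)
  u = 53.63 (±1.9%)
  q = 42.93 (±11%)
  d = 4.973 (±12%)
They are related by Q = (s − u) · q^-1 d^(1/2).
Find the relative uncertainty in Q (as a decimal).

Let w = s − u = 19.19. δw = √(δs² + δu²) = √(17.2 + 1.04) = 4.27, so δw/w = 0.223.
Q is then a monomial in w, q, d:
δQ/Q = √((δw/w)² + (-1·δq/q)² + (½·δd/d)²) = √(0.0496 + 0.0121 + 0.00360) = 0.256

0.256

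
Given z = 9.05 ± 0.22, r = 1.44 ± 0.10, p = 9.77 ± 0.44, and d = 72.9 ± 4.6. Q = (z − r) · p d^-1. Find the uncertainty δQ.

Let u = z − r = 7.61. δu = √(δz² + δr²) = √(0.0484 + 0.0100) = 0.242, so δu/u = 0.0318.
Q is then a monomial in u, p, d:
δQ/Q = √((δu/u)² + (1·δp/p)² + (-1·δd/d)²) = √(0.00101 + 0.00203 + 0.00398) = 0.0838
Q = 1.02, so δQ = 0.0838 × 1.02 = 0.0854.

0.0854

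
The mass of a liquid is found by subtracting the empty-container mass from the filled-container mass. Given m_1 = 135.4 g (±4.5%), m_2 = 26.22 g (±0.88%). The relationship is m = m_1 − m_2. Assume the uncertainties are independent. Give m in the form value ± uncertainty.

109.2 ± 6.10 g

For a sum/difference, combine absolute errors in quadrature:
  (δm_1)² = 37.1;  (δm_2)² = 0.0532
δm = √(37.2) = 6.10 g
m = 109.2 g.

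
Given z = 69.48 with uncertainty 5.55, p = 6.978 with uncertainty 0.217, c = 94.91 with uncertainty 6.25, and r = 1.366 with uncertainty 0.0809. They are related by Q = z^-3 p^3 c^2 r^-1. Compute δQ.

Q is a product of powers, so relative uncertainties combine in quadrature:
  (-3·δz/z)² = (-3×0.0799)² = 0.0574;  (3·δp/p)² = (3×0.0311)² = 0.00870;  (2·δc/c)² = (2×0.0659)² = 0.0173;  (-1·δr/r)² = (-1×0.0592)² = 0.00351
δQ/Q = √(0.0870) = 0.295
Q = 6.680, so δQ = 0.295 × 6.680 = 1.97.

1.97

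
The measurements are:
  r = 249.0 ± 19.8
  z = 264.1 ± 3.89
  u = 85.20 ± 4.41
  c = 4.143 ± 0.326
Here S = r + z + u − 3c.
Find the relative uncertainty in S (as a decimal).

Each term contributes (cᵢ δxᵢ)² to (δS)²:
  (δr)² = 392;  (δz)² = 15.1;  (δu)² = 19.4;  (3·δc)² = 0.956
δS = √(428) = 20.7
S = 585.9, so δS/S = 20.7/585.9 = 0.0353.

0.0353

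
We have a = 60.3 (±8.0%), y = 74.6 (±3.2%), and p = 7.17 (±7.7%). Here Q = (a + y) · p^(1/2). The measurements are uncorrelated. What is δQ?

Let u = a + y = 135. δu = √(δa² + δy²) = √(23.3 + 5.70) = 5.38, so δu/u = 0.0399.
Q is then a monomial in u, p:
δQ/Q = √((δu/u)² + (½·δp/p)²) = √(0.00159 + 0.00148) = 0.0554
Q = 361, so δQ = 0.0554 × 361 = 20.0.

20.0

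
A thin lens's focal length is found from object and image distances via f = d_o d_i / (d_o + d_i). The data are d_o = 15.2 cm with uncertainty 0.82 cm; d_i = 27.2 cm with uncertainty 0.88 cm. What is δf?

∂f/∂d_o = (d_i/(d_o+d_i))² = 0.412;  ∂f/∂d_i = (d_o/(d_o+d_i))² = 0.129
δf = √((∂f/∂d_o · δd_o)² + (∂f/∂d_i · δd_i)²) = √(0.114 + 0.0128) = 0.356 cm

0.356 cm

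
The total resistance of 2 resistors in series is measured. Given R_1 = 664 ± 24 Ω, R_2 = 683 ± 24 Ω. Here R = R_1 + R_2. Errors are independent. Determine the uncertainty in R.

33.9 Ω

For a sum/difference, combine absolute errors in quadrature:
  (δR_1)² = 576;  (δR_2)² = 576
δR = √(1150) = 33.9 Ω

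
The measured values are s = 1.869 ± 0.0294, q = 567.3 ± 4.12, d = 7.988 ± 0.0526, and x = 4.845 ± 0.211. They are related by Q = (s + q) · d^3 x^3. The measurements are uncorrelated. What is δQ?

Let u = s + q = 569.2. δu = √(δs² + δq²) = √(0.000864 + 17.0) = 4.12, so δu/u = 0.00724.
Q is then a monomial in u, d, x:
δQ/Q = √((δu/u)² + (3·δd/d)² + (3·δx/x)²) = √(5.24e-05 + 0.000390 + 0.0171) = 0.132
Q = 3.299e+07, so δQ = 0.132 × 3.299e+07 = 4.37e+06.

4.37e+06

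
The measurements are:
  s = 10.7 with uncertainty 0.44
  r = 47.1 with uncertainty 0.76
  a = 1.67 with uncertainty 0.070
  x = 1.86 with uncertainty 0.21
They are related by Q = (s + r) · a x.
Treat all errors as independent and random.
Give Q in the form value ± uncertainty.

Let u = s + r = 57.8. δu = √(δs² + δr²) = √(0.194 + 0.578) = 0.878, so δu/u = 0.0152.
Q is then a monomial in u, a, x:
δQ/Q = √((δu/u)² + (1·δa/a)² + (1·δx/x)²) = √(0.000231 + 0.00176 + 0.0127) = 0.121
Q = 180, so δQ = 0.121 × 180 = 21.8.

180 ± 21.8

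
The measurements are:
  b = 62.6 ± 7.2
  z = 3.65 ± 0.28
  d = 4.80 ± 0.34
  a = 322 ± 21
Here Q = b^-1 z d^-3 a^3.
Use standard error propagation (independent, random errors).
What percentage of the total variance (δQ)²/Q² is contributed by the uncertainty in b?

12.9%

(δQ/Q)² = (-1·δb/b)² + (1·δz/z)² + (-3·δd/d)² + (3·δa/a)²
  b term: (-1×0.115)² = 0.0132
  z term: (1×0.0767)² = 0.00588
  d term: (-3×0.0708)² = 0.0452
  a term: (3×0.0652)² = 0.0383
Total = 0.103. Share from b = 0.0132/0.103 = 0.129.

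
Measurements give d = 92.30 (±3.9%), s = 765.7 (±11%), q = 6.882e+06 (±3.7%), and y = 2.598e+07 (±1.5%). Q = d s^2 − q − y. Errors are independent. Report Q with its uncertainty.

(2.125 ± 1.21) × 10^7

Let p = d·s^2 = 5.412e+07. δp/p = √((1·δd/d)² + (2·δs/s)²) = √(0.00152 + 0.0484) = 0.223, so δp = 1.21e+07.
Q = p − q − y: δQ = √(δp² + δq² + δy²) = √(1.46e+14 + 6.48e+10 + 1.52e+11) = 1.21e+07
Q = 2.125e+07.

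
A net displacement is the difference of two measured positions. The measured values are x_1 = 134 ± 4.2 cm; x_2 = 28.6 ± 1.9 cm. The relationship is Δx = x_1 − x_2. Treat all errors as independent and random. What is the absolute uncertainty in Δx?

Absolute uncertainties add in quadrature for a linear combination:
  (δx_1)² = 17.6;  (δx_2)² = 3.61
δΔx = √(21.2) = 4.61 cm

4.61 cm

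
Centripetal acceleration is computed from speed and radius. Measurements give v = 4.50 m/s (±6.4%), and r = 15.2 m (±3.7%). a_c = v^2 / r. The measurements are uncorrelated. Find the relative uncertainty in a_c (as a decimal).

Products/powers → add relative errors in quadrature, weighted by exponent:
  (2·δv/v)² = (2×0.0640)² = 0.0164;  (-1·δr/r)² = (-1×0.0370)² = 0.00137
δa_c/a_c = √(0.0178) = 0.133

0.133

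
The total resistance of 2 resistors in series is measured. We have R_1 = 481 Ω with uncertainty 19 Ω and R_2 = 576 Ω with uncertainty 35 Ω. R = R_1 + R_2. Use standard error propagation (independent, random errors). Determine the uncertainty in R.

For a sum/difference, combine absolute errors in quadrature:
  (δR_1)² = 361;  (δR_2)² = 1220
δR = √(1590) = 39.8 Ω

39.8 Ω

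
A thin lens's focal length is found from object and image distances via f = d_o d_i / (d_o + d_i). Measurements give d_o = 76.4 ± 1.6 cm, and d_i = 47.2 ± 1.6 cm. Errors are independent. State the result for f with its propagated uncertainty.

29.2 ± 0.654 cm

∂f/∂d_o = (d_i/(d_o+d_i))² = 0.146;  ∂f/∂d_i = (d_o/(d_o+d_i))² = 0.382
δf = √((∂f/∂d_o · δd_o)² + (∂f/∂d_i · δd_i)²) = √(0.0544 + 0.374) = 0.654 cm
f = 29.2 cm.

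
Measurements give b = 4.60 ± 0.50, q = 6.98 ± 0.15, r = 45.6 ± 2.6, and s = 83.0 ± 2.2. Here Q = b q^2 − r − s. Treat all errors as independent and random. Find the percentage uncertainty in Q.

Let p = b·q^2 = 224. δp/p = √((1·δb/b)² + (2·δq/q)²) = √(0.0118 + 0.00185) = 0.117, so δp = 26.2.
Q = p − r − s: δQ = √(δp² + δr² + δs²) = √(686 + 6.76 + 4.84) = 26.4
Q = 95.5, so δQ/Q = 26.4/95.5 = 0.277.

27.7%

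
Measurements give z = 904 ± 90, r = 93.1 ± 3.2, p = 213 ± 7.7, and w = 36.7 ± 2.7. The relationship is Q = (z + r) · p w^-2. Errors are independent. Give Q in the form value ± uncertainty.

158 ± 27.8

Let u = z + r = 997. δu = √(δz² + δr²) = √(8100 + 10.2) = 90.1, so δu/u = 0.0903.
Q is then a monomial in u, p, w:
δQ/Q = √((δu/u)² + (1·δp/p)² + (-2·δw/w)²) = √(0.00816 + 0.00131 + 0.0216) = 0.176
Q = 158, so δQ = 0.176 × 158 = 27.8.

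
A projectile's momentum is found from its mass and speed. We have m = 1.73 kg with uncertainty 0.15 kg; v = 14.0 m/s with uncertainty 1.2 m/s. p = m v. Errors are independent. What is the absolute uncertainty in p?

Each factor contributes (exponent × relative error)² to (δp/p)²:
  (1·δm/m)² = (1×0.0867)² = 0.00752;  (1·δv/v)² = (1×0.0857)² = 0.00735
δp/p = √(0.0149) = 0.122
p = 24.2 kg·m/s, so δp = 0.122 × 24.2 = 2.95 kg·m/s.

2.95 kg·m/s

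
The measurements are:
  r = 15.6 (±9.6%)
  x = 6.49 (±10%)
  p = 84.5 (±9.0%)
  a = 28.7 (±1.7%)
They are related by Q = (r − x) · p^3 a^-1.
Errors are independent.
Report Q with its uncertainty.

(1.92 ± 0.621) × 10^5

Let u = r − x = 9.11. δu = √(δr² + δx²) = √(2.24 + 0.421) = 1.63, so δu/u = 0.179.
Q is then a monomial in u, p, a:
δQ/Q = √((δu/u)² + (3·δp/p)² + (-1·δa/a)²) = √(0.0321 + 0.0729 + 0.000289) = 0.324
Q = 1.92e+05, so δQ = 0.324 × 1.92e+05 = 62100.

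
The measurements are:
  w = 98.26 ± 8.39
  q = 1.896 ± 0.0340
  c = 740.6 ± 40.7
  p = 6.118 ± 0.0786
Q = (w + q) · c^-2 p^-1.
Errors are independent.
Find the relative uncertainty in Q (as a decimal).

0.139

Let u = w + q = 100.2. δu = √(δw² + δq²) = √(70.4 + 0.00116) = 8.39, so δu/u = 0.0838.
Q is then a monomial in u, c, p:
δQ/Q = √((δu/u)² + (-2·δc/c)² + (-1·δp/p)²) = √(0.00702 + 0.0121 + 0.000165) = 0.139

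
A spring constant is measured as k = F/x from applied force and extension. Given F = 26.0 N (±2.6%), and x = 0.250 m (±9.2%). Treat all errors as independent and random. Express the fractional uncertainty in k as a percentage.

Products/powers → add relative errors in quadrature, weighted by exponent:
  (1·δF/F)² = (1×0.0260)² = 0.000676;  (-1·δx/x)² = (-1×0.0920)² = 0.00846
δk/k = √(0.00914) = 0.0956

9.56%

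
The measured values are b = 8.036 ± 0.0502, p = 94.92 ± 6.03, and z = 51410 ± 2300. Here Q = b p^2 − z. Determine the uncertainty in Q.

9490

Let w = b·p^2 = 72400. δw/w = √((1·δb/b)² + (2·δp/p)²) = √(3.9e-05 + 0.0161) = 0.127, so δw = 9210.
Q = w − z: δQ = √(δw² + δz²) = √(8.48e+07 + 5.29e+06) = 9490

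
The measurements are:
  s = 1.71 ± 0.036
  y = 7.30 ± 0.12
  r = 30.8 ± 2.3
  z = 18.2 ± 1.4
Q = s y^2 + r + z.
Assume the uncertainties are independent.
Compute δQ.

4.46

Let p = s·y^2 = 91.1. δp/p = √((1·δs/s)² + (2·δy/y)²) = √(0.000443 + 0.00108) = 0.0390, so δp = 3.56.
Q = p + r + z: δQ = √(δp² + δr² + δz²) = √(12.7 + 5.29 + 1.96) = 4.46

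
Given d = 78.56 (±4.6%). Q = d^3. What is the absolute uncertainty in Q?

66900

Q ∝ d^3, so δQ/Q = |3| · δd/d = 3 × 0.0460 = 0.138.
Q = 484800, so δQ = 0.138 × 484800 = 66900.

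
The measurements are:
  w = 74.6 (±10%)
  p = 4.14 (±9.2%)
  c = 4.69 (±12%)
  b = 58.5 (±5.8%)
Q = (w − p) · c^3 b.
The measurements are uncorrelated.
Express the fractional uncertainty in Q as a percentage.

Let u = w − p = 70.5. δu = √(δw² + δp²) = √(55.7 + 0.145) = 7.47, so δu/u = 0.106.
Q is then a monomial in u, c, b:
δQ/Q = √((δu/u)² + (3·δc/c)² + (1·δb/b)²) = √(0.0112 + 0.130 + 0.00336) = 0.380

38.0%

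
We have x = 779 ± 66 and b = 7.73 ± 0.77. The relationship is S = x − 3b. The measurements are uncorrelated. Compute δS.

66.0

For a sum/difference, combine absolute errors in quadrature:
  (δx)² = 4360;  (3·δb)² = 5.34
δS = √(4360) = 66.0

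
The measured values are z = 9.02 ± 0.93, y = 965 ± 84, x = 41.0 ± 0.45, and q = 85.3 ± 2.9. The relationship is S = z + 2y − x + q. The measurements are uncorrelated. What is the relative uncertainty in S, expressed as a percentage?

8.47%

S is a linear combination, so absolute uncertainties add in quadrature:
  (δz)² = 0.865;  (2·δy)² = 28200;  (δx)² = 0.203;  (δq)² = 8.41
δS = √(28200) = 168
S = 1980, so δS/S = 168/1980 = 0.0847.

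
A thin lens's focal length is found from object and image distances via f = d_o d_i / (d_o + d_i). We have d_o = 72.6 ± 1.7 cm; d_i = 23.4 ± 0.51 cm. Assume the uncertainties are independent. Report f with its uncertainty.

∂f/∂d_o = (d_i/(d_o+d_i))² = 0.0594;  ∂f/∂d_i = (d_o/(d_o+d_i))² = 0.572
δf = √((∂f/∂d_o · δd_o)² + (∂f/∂d_i · δd_i)²) = √(0.0102 + 0.0851) = 0.309 cm
f = 17.7 cm.

17.7 ± 0.309 cm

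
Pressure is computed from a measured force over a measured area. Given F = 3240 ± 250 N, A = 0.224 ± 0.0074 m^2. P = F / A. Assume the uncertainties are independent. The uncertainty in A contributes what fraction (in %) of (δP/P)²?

15.5%

(δP/P)² = (1·δF/F)² + (-1·δA/A)²
  F term: (1×0.0772)² = 0.00595
  A term: (-1×0.0330)² = 0.00109
Total = 0.00705. Share from A = 0.00109/0.00705 = 0.155.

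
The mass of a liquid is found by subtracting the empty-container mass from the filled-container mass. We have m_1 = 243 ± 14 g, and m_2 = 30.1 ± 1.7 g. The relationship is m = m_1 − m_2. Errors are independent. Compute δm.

Each term contributes (cᵢ δxᵢ)² to (δm)²:
  (δm_1)² = 196;  (δm_2)² = 2.89
δm = √(199) = 14.1 g

14.1 g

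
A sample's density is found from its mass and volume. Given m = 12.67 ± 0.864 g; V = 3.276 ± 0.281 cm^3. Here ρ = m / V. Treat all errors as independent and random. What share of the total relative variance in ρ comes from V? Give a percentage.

61.3%

(δρ/ρ)² = (1·δm/m)² + (-1·δV/V)²
  m term: (1×0.0682)² = 0.00465
  V term: (-1×0.0858)² = 0.00736
Total = 0.0120. Share from V = 0.00736/0.0120 = 0.613.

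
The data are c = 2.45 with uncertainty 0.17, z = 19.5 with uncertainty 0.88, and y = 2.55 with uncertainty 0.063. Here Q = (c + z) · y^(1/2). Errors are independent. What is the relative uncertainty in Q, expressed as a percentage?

4.27%

Let u = c + z = 21.9. δu = √(δc² + δz²) = √(0.0289 + 0.774) = 0.896, so δu/u = 0.0408.
Q is then a monomial in u, y:
δQ/Q = √((δu/u)² + (½·δy/y)²) = √(0.00167 + 0.000153) = 0.0427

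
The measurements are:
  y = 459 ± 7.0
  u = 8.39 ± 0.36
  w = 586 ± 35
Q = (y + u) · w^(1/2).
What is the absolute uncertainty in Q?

Let h = y + u = 467. δh = √(δy² + δu²) = √(49.0 + 0.130) = 7.01, so δh/h = 0.0150.
Q is then a monomial in h, w:
δQ/Q = √((δh/h)² + (½·δw/w)²) = √(0.000225 + 0.000892) = 0.0334
Q = 11300, so δQ = 0.0334 × 11300 = 378.

378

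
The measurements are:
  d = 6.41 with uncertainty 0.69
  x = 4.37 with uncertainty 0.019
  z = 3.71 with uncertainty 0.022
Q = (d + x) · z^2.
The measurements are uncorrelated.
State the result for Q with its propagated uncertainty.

148 ± 9.66

Let u = d + x = 10.8. δu = √(δd² + δx²) = √(0.476 + 0.000361) = 0.690, so δu/u = 0.0640.
Q is then a monomial in u, z:
δQ/Q = √((δu/u)² + (2·δz/z)²) = √(0.00410 + 0.000141) = 0.0651
Q = 148, so δQ = 0.0651 × 148 = 9.66.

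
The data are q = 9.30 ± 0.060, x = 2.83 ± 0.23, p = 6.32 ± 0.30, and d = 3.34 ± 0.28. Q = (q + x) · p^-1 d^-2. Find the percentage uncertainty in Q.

Let u = q + x = 12.1. δu = √(δq² + δx²) = √(0.00360 + 0.0529) = 0.238, so δu/u = 0.0196.
Q is then a monomial in u, p, d:
δQ/Q = √((δu/u)² + (-1·δp/p)² + (-2·δd/d)²) = √(0.000384 + 0.00225 + 0.0281) = 0.175

17.5%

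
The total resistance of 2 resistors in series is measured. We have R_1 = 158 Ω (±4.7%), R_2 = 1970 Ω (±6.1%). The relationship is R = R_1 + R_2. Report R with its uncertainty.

R is a linear combination, so absolute uncertainties add in quadrature:
  (δR_1)² = 55.1;  (δR_2)² = 14400
δR = √(14500) = 120 Ω
R = 2130 Ω.

2130 ± 120 Ω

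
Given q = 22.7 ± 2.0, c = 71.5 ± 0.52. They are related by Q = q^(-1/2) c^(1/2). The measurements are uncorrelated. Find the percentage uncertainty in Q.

Since Q is a product/quotient, work with relative uncertainties:
  (−½·δq/q)² = (-0.5×0.0881)² = 0.00194;  (½·δc/c)² = (0.5×0.00727)² = 1.32e-05
δQ/Q = √(0.00195) = 0.0442

4.42%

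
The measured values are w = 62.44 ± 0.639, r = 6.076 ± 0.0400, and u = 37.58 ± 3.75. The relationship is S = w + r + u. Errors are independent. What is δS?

Absolute uncertainties add in quadrature for a linear combination:
  (δw)² = 0.408;  (δr)² = 0.00160;  (δu)² = 14.1
δS = √(14.5) = 3.80

3.80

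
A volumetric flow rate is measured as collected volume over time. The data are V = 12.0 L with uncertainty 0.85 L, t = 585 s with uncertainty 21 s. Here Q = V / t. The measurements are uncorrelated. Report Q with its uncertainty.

For a monomial Q ∝ V, t^-1, fractional errors add in quadrature:
  (1·δV/V)² = (1×0.0708)² = 0.00502;  (-1·δt/t)² = (-1×0.0359)² = 0.00129
δQ/Q = √(0.00631) = 0.0794
Q = 0.0205 L/s, so δQ = 0.0794 × 0.0205 = 0.00163 L/s.

0.0205 ± 0.00163 L/s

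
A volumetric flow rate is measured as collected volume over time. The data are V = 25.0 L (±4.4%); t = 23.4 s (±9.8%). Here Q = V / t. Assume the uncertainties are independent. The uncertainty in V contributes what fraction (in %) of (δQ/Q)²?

16.8%

(δQ/Q)² = (1·δV/V)² + (-1·δt/t)²
  V term: (1×0.0440)² = 0.00194
  t term: (-1×0.0980)² = 0.00960
Total = 0.0115. Share from V = 0.00194/0.0115 = 0.168.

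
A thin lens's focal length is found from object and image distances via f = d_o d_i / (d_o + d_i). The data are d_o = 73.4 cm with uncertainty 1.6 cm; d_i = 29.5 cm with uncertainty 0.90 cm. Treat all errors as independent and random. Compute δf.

∂f/∂d_o = (d_i/(d_o+d_i))² = 0.0822;  ∂f/∂d_i = (d_o/(d_o+d_i))² = 0.509
δf = √((∂f/∂d_o · δd_o)² + (∂f/∂d_i · δd_i)²) = √(0.0173 + 0.210) = 0.476 cm

0.476 cm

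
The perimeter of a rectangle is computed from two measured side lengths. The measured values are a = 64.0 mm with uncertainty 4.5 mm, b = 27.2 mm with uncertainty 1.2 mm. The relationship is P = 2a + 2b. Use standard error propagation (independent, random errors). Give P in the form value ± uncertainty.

P is a linear combination, so absolute uncertainties add in quadrature:
  (2·δa)² = 81.0;  (2·δb)² = 5.76
δP = √(86.8) = 9.31 mm
P = 182 mm.

182 ± 9.31 mm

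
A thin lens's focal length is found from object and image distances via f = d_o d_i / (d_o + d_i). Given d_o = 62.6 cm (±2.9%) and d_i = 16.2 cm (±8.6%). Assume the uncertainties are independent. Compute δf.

0.883 cm

∂f/∂d_o = (d_i/(d_o+d_i))² = 0.0423;  ∂f/∂d_i = (d_o/(d_o+d_i))² = 0.631
δf = √((∂f/∂d_o · δd_o)² + (∂f/∂d_i · δd_i)²) = √(0.00589 + 0.773) = 0.883 cm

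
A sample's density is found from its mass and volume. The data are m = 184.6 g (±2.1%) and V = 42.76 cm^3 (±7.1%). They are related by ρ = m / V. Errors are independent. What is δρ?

Since ρ is a product/quotient, work with relative uncertainties:
  (1·δm/m)² = (1×0.0210)² = 0.000441;  (-1·δV/V)² = (-1×0.0710)² = 0.00504
δρ/ρ = √(0.00548) = 0.0740
ρ = 4.317 g/cm^3, so δρ = 0.0740 × 4.317 = 0.320 g/cm^3.

0.320 g/cm^3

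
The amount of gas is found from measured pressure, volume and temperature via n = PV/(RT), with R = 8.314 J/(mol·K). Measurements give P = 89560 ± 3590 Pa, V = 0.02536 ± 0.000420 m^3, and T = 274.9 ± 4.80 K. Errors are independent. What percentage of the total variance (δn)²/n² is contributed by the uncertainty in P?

73.5%

(δn/n)² = (1·δP/P)² + (1·δV/V)² + (-1·δT/T)²
  P term: (1×0.0401)² = 0.00161
  V term: (1×0.0166)² = 0.000274
  T term: (-1×0.0175)² = 0.000305
Total = 0.00219. Share from P = 0.00161/0.00219 = 0.735.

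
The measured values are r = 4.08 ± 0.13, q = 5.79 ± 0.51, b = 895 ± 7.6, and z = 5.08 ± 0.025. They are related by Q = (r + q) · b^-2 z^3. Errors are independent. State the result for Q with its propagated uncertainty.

Let u = r + q = 9.87. δu = √(δr² + δq²) = √(0.0169 + 0.260) = 0.526, so δu/u = 0.0533.
Q is then a monomial in u, b, z:
δQ/Q = √((δu/u)² + (-2·δb/b)² + (3·δz/z)²) = √(0.00284 + 0.000288 + 0.000218) = 0.0579
Q = 0.00162, so δQ = 0.0579 × 0.00162 = 9.35e-05.

(1.62 ± 0.0935) × 10^-3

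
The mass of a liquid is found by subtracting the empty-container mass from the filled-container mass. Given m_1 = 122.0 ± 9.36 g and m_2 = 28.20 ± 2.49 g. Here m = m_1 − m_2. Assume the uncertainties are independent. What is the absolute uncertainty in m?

9.69 g

m is a linear combination, so absolute uncertainties add in quadrature:
  (δm_1)² = 87.6;  (δm_2)² = 6.20
δm = √(93.8) = 9.69 g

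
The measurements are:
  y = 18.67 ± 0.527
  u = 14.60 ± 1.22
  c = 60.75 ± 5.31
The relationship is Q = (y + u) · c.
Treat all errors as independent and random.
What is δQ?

194

Let w = y + u = 33.27. δw = √(δy² + δu²) = √(0.278 + 1.49) = 1.33, so δw/w = 0.0399.
Q is then a monomial in w, c:
δQ/Q = √((δw/w)² + (1·δc/c)²) = √(0.00160 + 0.00764) = 0.0961
Q = 2021, so δQ = 0.0961 × 2021 = 194.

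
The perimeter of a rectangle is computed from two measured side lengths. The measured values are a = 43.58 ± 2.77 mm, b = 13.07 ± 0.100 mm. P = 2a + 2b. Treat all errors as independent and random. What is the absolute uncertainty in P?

For a sum/difference, combine absolute errors in quadrature:
  (2·δa)² = 30.7;  (2·δb)² = 0.0400
δP = √(30.7) = 5.54 mm

5.54 mm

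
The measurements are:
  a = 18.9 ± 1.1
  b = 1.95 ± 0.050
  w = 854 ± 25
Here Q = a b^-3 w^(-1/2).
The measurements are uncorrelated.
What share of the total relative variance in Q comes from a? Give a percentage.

35.6%

(δQ/Q)² = (1·δa/a)² + (-3·δb/b)² + (−½·δw/w)²
  a term: (1×0.0582)² = 0.00339
  b term: (-3×0.0256)² = 0.00592
  w term: (-0.5×0.0293)² = 0.000214
Total = 0.00952. Share from a = 0.00339/0.00952 = 0.356.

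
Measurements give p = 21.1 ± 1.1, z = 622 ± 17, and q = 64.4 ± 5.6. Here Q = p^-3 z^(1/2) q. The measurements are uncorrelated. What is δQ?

Each factor contributes (exponent × relative error)² to (δQ/Q)²:
  (-3·δp/p)² = (-3×0.0521)² = 0.0245;  (½·δz/z)² = (0.5×0.0273)² = 0.000187;  (1·δq/q)² = (1×0.0870)² = 0.00756
δQ/Q = √(0.0322) = 0.179
Q = 0.171, so δQ = 0.179 × 0.171 = 0.0307.

0.0307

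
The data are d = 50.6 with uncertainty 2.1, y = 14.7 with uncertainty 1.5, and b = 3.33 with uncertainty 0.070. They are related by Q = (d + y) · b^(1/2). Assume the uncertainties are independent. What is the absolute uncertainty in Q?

Let u = d + y = 65.3. δu = √(δd² + δy²) = √(4.41 + 2.25) = 2.58, so δu/u = 0.0395.
Q is then a monomial in u, b:
δQ/Q = √((δu/u)² + (½·δb/b)²) = √(0.00156 + 0.000110) = 0.0409
Q = 119, so δQ = 0.0409 × 119 = 4.87.

4.87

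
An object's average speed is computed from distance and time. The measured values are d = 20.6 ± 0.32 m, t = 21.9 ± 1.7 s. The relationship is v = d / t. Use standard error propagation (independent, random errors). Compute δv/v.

0.0792

Since v is a product/quotient, work with relative uncertainties:
  (1·δd/d)² = (1×0.0155)² = 0.000241;  (-1·δt/t)² = (-1×0.0776)² = 0.00603
δv/v = √(0.00627) = 0.0792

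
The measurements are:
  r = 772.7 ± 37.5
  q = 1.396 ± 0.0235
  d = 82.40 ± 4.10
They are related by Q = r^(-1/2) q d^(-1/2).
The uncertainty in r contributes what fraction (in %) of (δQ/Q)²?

39.5%

(δQ/Q)² = (−½·δr/r)² + (1·δq/q)² + (−½·δd/d)²
  r term: (-0.5×0.0485)² = 0.000589
  q term: (1×0.0168)² = 0.000283
  d term: (-0.5×0.0498)² = 0.000619
Total = 0.00149. Share from r = 0.000589/0.00149 = 0.395.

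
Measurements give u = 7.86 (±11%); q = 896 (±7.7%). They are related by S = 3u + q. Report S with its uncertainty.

920 ± 69.0

For a sum/difference, combine absolute errors in quadrature:
  (3·δu)² = 6.73;  (δq)² = 4760
δS = √(4770) = 69.0
S = 920.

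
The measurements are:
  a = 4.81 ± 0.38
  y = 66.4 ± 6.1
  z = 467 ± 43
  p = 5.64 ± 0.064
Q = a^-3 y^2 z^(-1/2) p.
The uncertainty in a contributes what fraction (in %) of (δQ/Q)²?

60.9%

(δQ/Q)² = (-3·δa/a)² + (2·δy/y)² + (−½·δz/z)² + (1·δp/p)²
  a term: (-3×0.0790)² = 0.0562
  y term: (2×0.0919)² = 0.0338
  z term: (-0.5×0.0921)² = 0.00212
  p term: (1×0.0113)² = 0.000129
Total = 0.0922. Share from a = 0.0562/0.0922 = 0.609.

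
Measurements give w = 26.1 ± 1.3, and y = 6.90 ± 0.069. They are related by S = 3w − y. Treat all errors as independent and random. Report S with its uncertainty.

Sums and differences: (δS)² = Σ (cᵢ δxᵢ)².
  (3·δw)² = 15.2;  (δy)² = 0.00476
δS = √(15.2) = 3.90
S = 71.4.

71.4 ± 3.90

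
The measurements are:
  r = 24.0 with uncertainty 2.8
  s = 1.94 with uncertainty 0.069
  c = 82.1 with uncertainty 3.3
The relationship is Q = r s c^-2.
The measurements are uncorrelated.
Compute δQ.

For a monomial Q ∝ r, s, c^-2, fractional errors add in quadrature:
  (1·δr/r)² = (1×0.117)² = 0.0136;  (1·δs/s)² = (1×0.0356)² = 0.00127;  (-2·δc/c)² = (-2×0.0402)² = 0.00646
δQ/Q = √(0.0213) = 0.146
Q = 0.00691, so δQ = 0.146 × 0.00691 = 0.00101.

0.00101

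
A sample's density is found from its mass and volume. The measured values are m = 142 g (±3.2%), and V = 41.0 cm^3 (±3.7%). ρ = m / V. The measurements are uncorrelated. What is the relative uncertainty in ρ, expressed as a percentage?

For a monomial ρ ∝ m, V^-1, fractional errors add in quadrature:
  (1·δm/m)² = (1×0.0320)² = 0.00102;  (-1·δV/V)² = (-1×0.0370)² = 0.00137
δρ/ρ = √(0.00239) = 0.0489

4.89%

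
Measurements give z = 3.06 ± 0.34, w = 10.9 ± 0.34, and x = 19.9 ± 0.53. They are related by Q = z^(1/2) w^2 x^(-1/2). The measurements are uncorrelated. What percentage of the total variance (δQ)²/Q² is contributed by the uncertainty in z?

(δQ/Q)² = (½·δz/z)² + (2·δw/w)² + (−½·δx/x)²
  z term: (0.5×0.111)² = 0.00309
  w term: (2×0.0312)² = 0.00389
  x term: (-0.5×0.0266)² = 0.000177
Total = 0.00716. Share from z = 0.00309/0.00716 = 0.431.

43.1%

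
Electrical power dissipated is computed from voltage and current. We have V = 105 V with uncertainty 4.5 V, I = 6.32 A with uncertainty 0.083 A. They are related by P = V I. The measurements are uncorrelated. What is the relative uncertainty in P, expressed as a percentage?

4.48%

Products/powers → add relative errors in quadrature, weighted by exponent:
  (1·δV/V)² = (1×0.0429)² = 0.00184;  (1·δI/I)² = (1×0.0131)² = 0.000172
δP/P = √(0.00201) = 0.0448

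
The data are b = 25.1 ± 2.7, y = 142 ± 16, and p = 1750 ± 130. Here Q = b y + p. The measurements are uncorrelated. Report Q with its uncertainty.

Let w = b·y = 3560. δw/w = √((1·δb/b)² + (1·δy/y)²) = √(0.0116 + 0.0127) = 0.156, so δw = 555.
Q = w + p: δQ = √(δw² + δp²) = √(3.08e+05 + 16900) = 570
Q = 5310.

5310 ± 570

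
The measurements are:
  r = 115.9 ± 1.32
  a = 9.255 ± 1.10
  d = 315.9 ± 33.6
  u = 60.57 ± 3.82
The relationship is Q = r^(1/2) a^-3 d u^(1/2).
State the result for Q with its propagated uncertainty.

33.39 ± 12.5

For a monomial Q ∝ r^(1/2), a^-3, d, u^(1/2), fractional errors add in quadrature:
  (½·δr/r)² = (0.5×0.0114)² = 3.24e-05;  (-3·δa/a)² = (-3×0.119)² = 0.127;  (1·δd/d)² = (1×0.106)² = 0.0113;  (½·δu/u)² = (0.5×0.0631)² = 0.000994
δQ/Q = √(0.139) = 0.373
Q = 33.39, so δQ = 0.373 × 33.39 = 12.5.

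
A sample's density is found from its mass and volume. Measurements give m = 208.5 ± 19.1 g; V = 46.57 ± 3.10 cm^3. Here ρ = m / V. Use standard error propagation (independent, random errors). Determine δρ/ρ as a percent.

11.3%

For a monomial ρ ∝ m, V^-1, fractional errors add in quadrature:
  (1·δm/m)² = (1×0.0916)² = 0.00839;  (-1·δV/V)² = (-1×0.0666)² = 0.00443
δρ/ρ = √(0.0128) = 0.113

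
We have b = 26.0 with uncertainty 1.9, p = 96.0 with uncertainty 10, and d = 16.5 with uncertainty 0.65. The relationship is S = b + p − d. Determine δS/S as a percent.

9.67%

Absolute uncertainties add in quadrature for a linear combination:
  (δb)² = 3.61;  (δp)² = 100;  (δd)² = 0.423
δS = √(104) = 10.2
S = 106, so δS/S = 10.2/106 = 0.0967.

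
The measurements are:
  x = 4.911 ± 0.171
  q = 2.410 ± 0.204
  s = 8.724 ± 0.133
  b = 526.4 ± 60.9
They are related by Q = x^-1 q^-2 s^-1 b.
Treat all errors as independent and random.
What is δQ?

Products/powers → add relative errors in quadrature, weighted by exponent:
  (-1·δx/x)² = (-1×0.0348)² = 0.00121;  (-2·δq/q)² = (-2×0.0846)² = 0.0287;  (-1·δs/s)² = (-1×0.0152)² = 0.000232;  (1·δb/b)² = (1×0.116)² = 0.0134
δQ/Q = √(0.0435) = 0.209
Q = 2.115, so δQ = 0.209 × 2.115 = 0.441.

0.441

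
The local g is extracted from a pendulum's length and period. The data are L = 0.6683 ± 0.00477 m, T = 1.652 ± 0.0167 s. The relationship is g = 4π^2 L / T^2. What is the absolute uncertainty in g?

Each factor contributes (exponent × relative error)² to (δg/g)²:
  (1·δL/L)² = (1×0.00714)² = 5.09e-05;  (-2·δT/T)² = (-2×0.0101)² = 0.000409
δg/g = √(0.000460) = 0.0214
g = 9.667 m/s^2, so δg = 0.0214 × 9.667 = 0.207 m/s^2.

0.207 m/s^2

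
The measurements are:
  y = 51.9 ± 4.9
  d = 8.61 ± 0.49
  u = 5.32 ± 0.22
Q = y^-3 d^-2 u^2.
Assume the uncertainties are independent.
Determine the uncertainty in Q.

Since Q is a product/quotient, work with relative uncertainties:
  (-3·δy/y)² = (-3×0.0944)² = 0.0802;  (-2·δd/d)² = (-2×0.0569)² = 0.0130;  (2·δu/u)² = (2×0.0414)² = 0.00684
δQ/Q = √(0.100) = 0.316
Q = 2.73e-06, so δQ = 0.316 × 2.73e-06 = 8.64e-07.

8.64e-07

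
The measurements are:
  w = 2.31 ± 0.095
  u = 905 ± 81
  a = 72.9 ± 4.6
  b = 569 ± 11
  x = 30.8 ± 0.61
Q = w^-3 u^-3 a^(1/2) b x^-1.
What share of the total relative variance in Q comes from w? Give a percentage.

(δQ/Q)² = (-3·δw/w)² + (-3·δu/u)² + (½·δa/a)² + (1·δb/b)² + (-1·δx/x)²
  w term: (-3×0.0411)² = 0.0152
  u term: (-3×0.0895)² = 0.0721
  a term: (0.5×0.0631)² = 0.000995
  b term: (1×0.0193)² = 0.000374
  x term: (-1×0.0198)² = 0.000392
Total = 0.0891. Share from w = 0.0152/0.0891 = 0.171.

17.1%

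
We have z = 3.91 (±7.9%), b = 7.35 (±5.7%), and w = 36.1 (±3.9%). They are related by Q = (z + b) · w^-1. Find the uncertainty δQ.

0.0189

Let u = z + b = 11.3. δu = √(δz² + δb²) = √(0.0954 + 0.176) = 0.521, so δu/u = 0.0462.
Q is then a monomial in u, w:
δQ/Q = √((δu/u)² + (-1·δw/w)²) = √(0.00214 + 0.00152) = 0.0605
Q = 0.312, so δQ = 0.0605 × 0.312 = 0.0189.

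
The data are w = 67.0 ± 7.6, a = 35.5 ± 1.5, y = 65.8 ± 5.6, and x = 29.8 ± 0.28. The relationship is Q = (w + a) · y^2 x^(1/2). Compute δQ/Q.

Let u = w + a = 102. δu = √(δw² + δa²) = √(57.8 + 2.25) = 7.75, so δu/u = 0.0756.
Q is then a monomial in u, y, x:
δQ/Q = √((δu/u)² + (2·δy/y)² + (½·δx/x)²) = √(0.00571 + 0.0290 + 2.21e-05) = 0.186

0.186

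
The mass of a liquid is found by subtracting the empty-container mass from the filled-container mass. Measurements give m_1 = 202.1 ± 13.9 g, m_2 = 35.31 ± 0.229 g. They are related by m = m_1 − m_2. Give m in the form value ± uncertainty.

Sums and differences: (δm)² = Σ (cᵢ δxᵢ)².
  (δm_1)² = 193;  (δm_2)² = 0.0524
δm = √(193) = 13.9 g
m = 166.8 g.

166.8 ± 13.9 g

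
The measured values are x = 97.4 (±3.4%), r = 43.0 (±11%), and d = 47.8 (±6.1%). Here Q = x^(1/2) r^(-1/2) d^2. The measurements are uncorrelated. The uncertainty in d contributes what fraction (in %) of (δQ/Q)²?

81.8%

(δQ/Q)² = (½·δx/x)² + (−½·δr/r)² + (2·δd/d)²
  x term: (0.5×0.0340)² = 0.000289
  r term: (-0.5×0.110)² = 0.00303
  d term: (2×0.0610)² = 0.0149
Total = 0.0182. Share from d = 0.0149/0.0182 = 0.818.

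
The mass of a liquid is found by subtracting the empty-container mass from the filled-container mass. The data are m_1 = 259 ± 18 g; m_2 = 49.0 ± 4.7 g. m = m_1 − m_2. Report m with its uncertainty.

210 ± 18.6 g

Sums and differences: (δm)² = Σ (cᵢ δxᵢ)².
  (δm_1)² = 324;  (δm_2)² = 22.1
δm = √(346) = 18.6 g
m = 210 g.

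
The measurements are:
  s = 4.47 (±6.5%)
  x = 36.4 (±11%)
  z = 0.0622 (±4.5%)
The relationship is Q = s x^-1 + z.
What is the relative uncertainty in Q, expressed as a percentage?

8.62%

Let p = s·x^-1 = 0.123. δp/p = √((1·δs/s)² + (-1·δx/x)²) = √(0.00423 + 0.0121) = 0.128, so δp = 0.0157.
Q = p + z: δQ = √(δp² + δz²) = √(0.000246 + 7.83e-06) = 0.0159
Q = 0.185, so δQ/Q = 0.0159/0.185 = 0.0862.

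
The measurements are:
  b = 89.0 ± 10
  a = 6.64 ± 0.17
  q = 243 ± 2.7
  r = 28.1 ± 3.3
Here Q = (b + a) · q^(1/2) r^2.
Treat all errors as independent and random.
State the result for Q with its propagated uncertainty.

Let u = b + a = 95.6. δu = √(δb² + δa²) = √(100 + 0.0289) = 10.0, so δu/u = 0.105.
Q is then a monomial in u, q, r:
δQ/Q = √((δu/u)² + (½·δq/q)² + (2·δr/r)²) = √(0.0109 + 3.09e-05 + 0.0552) = 0.257
Q = 1.18e+06, so δQ = 0.257 × 1.18e+06 = 3.03e+05.

(1.18 ± 0.303) × 10^6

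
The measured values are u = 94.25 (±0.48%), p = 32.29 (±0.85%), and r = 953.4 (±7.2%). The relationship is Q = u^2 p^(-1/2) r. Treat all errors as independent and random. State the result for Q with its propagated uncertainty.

(1.490 ± 0.108) × 10^6

Each factor contributes (exponent × relative error)² to (δQ/Q)²:
  (2·δu/u)² = (2×0.00480)² = 9.22e-05;  (−½·δp/p)² = (-0.5×0.00850)² = 1.81e-05;  (1·δr/r)² = (1×0.0720)² = 0.00518
δQ/Q = √(0.00529) = 0.0728
Q = 1.49e+06, so δQ = 0.0728 × 1.49e+06 = 1.08e+05.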